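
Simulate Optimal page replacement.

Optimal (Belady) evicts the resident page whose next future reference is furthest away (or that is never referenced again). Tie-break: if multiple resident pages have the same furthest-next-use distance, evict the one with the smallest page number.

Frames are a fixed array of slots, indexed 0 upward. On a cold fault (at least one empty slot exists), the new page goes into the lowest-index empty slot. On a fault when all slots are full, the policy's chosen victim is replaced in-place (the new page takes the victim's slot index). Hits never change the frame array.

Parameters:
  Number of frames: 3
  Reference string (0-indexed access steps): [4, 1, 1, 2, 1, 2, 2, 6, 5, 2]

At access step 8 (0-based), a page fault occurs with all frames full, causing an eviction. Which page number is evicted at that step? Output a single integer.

Step 0: ref 4 -> FAULT, frames=[4,-,-]
Step 1: ref 1 -> FAULT, frames=[4,1,-]
Step 2: ref 1 -> HIT, frames=[4,1,-]
Step 3: ref 2 -> FAULT, frames=[4,1,2]
Step 4: ref 1 -> HIT, frames=[4,1,2]
Step 5: ref 2 -> HIT, frames=[4,1,2]
Step 6: ref 2 -> HIT, frames=[4,1,2]
Step 7: ref 6 -> FAULT, evict 1, frames=[4,6,2]
Step 8: ref 5 -> FAULT, evict 4, frames=[5,6,2]
At step 8: evicted page 4

Answer: 4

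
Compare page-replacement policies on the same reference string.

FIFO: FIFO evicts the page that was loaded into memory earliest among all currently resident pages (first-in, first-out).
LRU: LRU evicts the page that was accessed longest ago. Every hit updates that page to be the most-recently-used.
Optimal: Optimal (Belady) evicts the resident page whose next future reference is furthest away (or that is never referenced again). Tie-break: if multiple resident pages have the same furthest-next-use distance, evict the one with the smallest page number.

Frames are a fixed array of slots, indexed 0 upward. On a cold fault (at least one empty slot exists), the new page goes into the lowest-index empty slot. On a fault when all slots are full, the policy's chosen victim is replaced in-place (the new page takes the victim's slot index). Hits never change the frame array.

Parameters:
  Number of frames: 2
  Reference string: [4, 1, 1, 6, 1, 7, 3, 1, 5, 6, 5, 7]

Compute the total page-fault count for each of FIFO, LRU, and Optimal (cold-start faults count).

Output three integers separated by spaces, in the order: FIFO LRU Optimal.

Answer: 9 9 8

Derivation:
--- FIFO ---
  step 0: ref 4 -> FAULT, frames=[4,-] (faults so far: 1)
  step 1: ref 1 -> FAULT, frames=[4,1] (faults so far: 2)
  step 2: ref 1 -> HIT, frames=[4,1] (faults so far: 2)
  step 3: ref 6 -> FAULT, evict 4, frames=[6,1] (faults so far: 3)
  step 4: ref 1 -> HIT, frames=[6,1] (faults so far: 3)
  step 5: ref 7 -> FAULT, evict 1, frames=[6,7] (faults so far: 4)
  step 6: ref 3 -> FAULT, evict 6, frames=[3,7] (faults so far: 5)
  step 7: ref 1 -> FAULT, evict 7, frames=[3,1] (faults so far: 6)
  step 8: ref 5 -> FAULT, evict 3, frames=[5,1] (faults so far: 7)
  step 9: ref 6 -> FAULT, evict 1, frames=[5,6] (faults so far: 8)
  step 10: ref 5 -> HIT, frames=[5,6] (faults so far: 8)
  step 11: ref 7 -> FAULT, evict 5, frames=[7,6] (faults so far: 9)
  FIFO total faults: 9
--- LRU ---
  step 0: ref 4 -> FAULT, frames=[4,-] (faults so far: 1)
  step 1: ref 1 -> FAULT, frames=[4,1] (faults so far: 2)
  step 2: ref 1 -> HIT, frames=[4,1] (faults so far: 2)
  step 3: ref 6 -> FAULT, evict 4, frames=[6,1] (faults so far: 3)
  step 4: ref 1 -> HIT, frames=[6,1] (faults so far: 3)
  step 5: ref 7 -> FAULT, evict 6, frames=[7,1] (faults so far: 4)
  step 6: ref 3 -> FAULT, evict 1, frames=[7,3] (faults so far: 5)
  step 7: ref 1 -> FAULT, evict 7, frames=[1,3] (faults so far: 6)
  step 8: ref 5 -> FAULT, evict 3, frames=[1,5] (faults so far: 7)
  step 9: ref 6 -> FAULT, evict 1, frames=[6,5] (faults so far: 8)
  step 10: ref 5 -> HIT, frames=[6,5] (faults so far: 8)
  step 11: ref 7 -> FAULT, evict 6, frames=[7,5] (faults so far: 9)
  LRU total faults: 9
--- Optimal ---
  step 0: ref 4 -> FAULT, frames=[4,-] (faults so far: 1)
  step 1: ref 1 -> FAULT, frames=[4,1] (faults so far: 2)
  step 2: ref 1 -> HIT, frames=[4,1] (faults so far: 2)
  step 3: ref 6 -> FAULT, evict 4, frames=[6,1] (faults so far: 3)
  step 4: ref 1 -> HIT, frames=[6,1] (faults so far: 3)
  step 5: ref 7 -> FAULT, evict 6, frames=[7,1] (faults so far: 4)
  step 6: ref 3 -> FAULT, evict 7, frames=[3,1] (faults so far: 5)
  step 7: ref 1 -> HIT, frames=[3,1] (faults so far: 5)
  step 8: ref 5 -> FAULT, evict 1, frames=[3,5] (faults so far: 6)
  step 9: ref 6 -> FAULT, evict 3, frames=[6,5] (faults so far: 7)
  step 10: ref 5 -> HIT, frames=[6,5] (faults so far: 7)
  step 11: ref 7 -> FAULT, evict 5, frames=[6,7] (faults so far: 8)
  Optimal total faults: 8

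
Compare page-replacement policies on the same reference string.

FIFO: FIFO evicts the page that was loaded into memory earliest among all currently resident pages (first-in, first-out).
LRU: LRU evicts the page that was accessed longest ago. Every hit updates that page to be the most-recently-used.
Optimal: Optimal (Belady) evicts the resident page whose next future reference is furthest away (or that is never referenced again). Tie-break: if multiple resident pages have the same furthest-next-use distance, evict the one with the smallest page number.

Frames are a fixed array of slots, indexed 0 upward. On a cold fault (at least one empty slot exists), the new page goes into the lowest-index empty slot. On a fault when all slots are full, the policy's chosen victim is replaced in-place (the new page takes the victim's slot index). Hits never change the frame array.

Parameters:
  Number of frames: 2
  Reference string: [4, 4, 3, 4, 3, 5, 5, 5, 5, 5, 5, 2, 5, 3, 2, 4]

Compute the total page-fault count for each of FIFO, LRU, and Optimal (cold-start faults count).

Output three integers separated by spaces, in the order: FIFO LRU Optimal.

Answer: 6 7 6

Derivation:
--- FIFO ---
  step 0: ref 4 -> FAULT, frames=[4,-] (faults so far: 1)
  step 1: ref 4 -> HIT, frames=[4,-] (faults so far: 1)
  step 2: ref 3 -> FAULT, frames=[4,3] (faults so far: 2)
  step 3: ref 4 -> HIT, frames=[4,3] (faults so far: 2)
  step 4: ref 3 -> HIT, frames=[4,3] (faults so far: 2)
  step 5: ref 5 -> FAULT, evict 4, frames=[5,3] (faults so far: 3)
  step 6: ref 5 -> HIT, frames=[5,3] (faults so far: 3)
  step 7: ref 5 -> HIT, frames=[5,3] (faults so far: 3)
  step 8: ref 5 -> HIT, frames=[5,3] (faults so far: 3)
  step 9: ref 5 -> HIT, frames=[5,3] (faults so far: 3)
  step 10: ref 5 -> HIT, frames=[5,3] (faults so far: 3)
  step 11: ref 2 -> FAULT, evict 3, frames=[5,2] (faults so far: 4)
  step 12: ref 5 -> HIT, frames=[5,2] (faults so far: 4)
  step 13: ref 3 -> FAULT, evict 5, frames=[3,2] (faults so far: 5)
  step 14: ref 2 -> HIT, frames=[3,2] (faults so far: 5)
  step 15: ref 4 -> FAULT, evict 2, frames=[3,4] (faults so far: 6)
  FIFO total faults: 6
--- LRU ---
  step 0: ref 4 -> FAULT, frames=[4,-] (faults so far: 1)
  step 1: ref 4 -> HIT, frames=[4,-] (faults so far: 1)
  step 2: ref 3 -> FAULT, frames=[4,3] (faults so far: 2)
  step 3: ref 4 -> HIT, frames=[4,3] (faults so far: 2)
  step 4: ref 3 -> HIT, frames=[4,3] (faults so far: 2)
  step 5: ref 5 -> FAULT, evict 4, frames=[5,3] (faults so far: 3)
  step 6: ref 5 -> HIT, frames=[5,3] (faults so far: 3)
  step 7: ref 5 -> HIT, frames=[5,3] (faults so far: 3)
  step 8: ref 5 -> HIT, frames=[5,3] (faults so far: 3)
  step 9: ref 5 -> HIT, frames=[5,3] (faults so far: 3)
  step 10: ref 5 -> HIT, frames=[5,3] (faults so far: 3)
  step 11: ref 2 -> FAULT, evict 3, frames=[5,2] (faults so far: 4)
  step 12: ref 5 -> HIT, frames=[5,2] (faults so far: 4)
  step 13: ref 3 -> FAULT, evict 2, frames=[5,3] (faults so far: 5)
  step 14: ref 2 -> FAULT, evict 5, frames=[2,3] (faults so far: 6)
  step 15: ref 4 -> FAULT, evict 3, frames=[2,4] (faults so far: 7)
  LRU total faults: 7
--- Optimal ---
  step 0: ref 4 -> FAULT, frames=[4,-] (faults so far: 1)
  step 1: ref 4 -> HIT, frames=[4,-] (faults so far: 1)
  step 2: ref 3 -> FAULT, frames=[4,3] (faults so far: 2)
  step 3: ref 4 -> HIT, frames=[4,3] (faults so far: 2)
  step 4: ref 3 -> HIT, frames=[4,3] (faults so far: 2)
  step 5: ref 5 -> FAULT, evict 4, frames=[5,3] (faults so far: 3)
  step 6: ref 5 -> HIT, frames=[5,3] (faults so far: 3)
  step 7: ref 5 -> HIT, frames=[5,3] (faults so far: 3)
  step 8: ref 5 -> HIT, frames=[5,3] (faults so far: 3)
  step 9: ref 5 -> HIT, frames=[5,3] (faults so far: 3)
  step 10: ref 5 -> HIT, frames=[5,3] (faults so far: 3)
  step 11: ref 2 -> FAULT, evict 3, frames=[5,2] (faults so far: 4)
  step 12: ref 5 -> HIT, frames=[5,2] (faults so far: 4)
  step 13: ref 3 -> FAULT, evict 5, frames=[3,2] (faults so far: 5)
  step 14: ref 2 -> HIT, frames=[3,2] (faults so far: 5)
  step 15: ref 4 -> FAULT, evict 2, frames=[3,4] (faults so far: 6)
  Optimal total faults: 6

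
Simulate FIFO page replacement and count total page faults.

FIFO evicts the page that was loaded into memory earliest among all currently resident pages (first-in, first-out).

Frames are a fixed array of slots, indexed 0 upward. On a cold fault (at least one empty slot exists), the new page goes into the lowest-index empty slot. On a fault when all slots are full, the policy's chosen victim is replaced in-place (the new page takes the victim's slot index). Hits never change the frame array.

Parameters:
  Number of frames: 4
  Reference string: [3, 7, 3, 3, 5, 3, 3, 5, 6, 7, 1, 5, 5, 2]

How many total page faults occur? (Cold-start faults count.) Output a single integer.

Answer: 6

Derivation:
Step 0: ref 3 → FAULT, frames=[3,-,-,-]
Step 1: ref 7 → FAULT, frames=[3,7,-,-]
Step 2: ref 3 → HIT, frames=[3,7,-,-]
Step 3: ref 3 → HIT, frames=[3,7,-,-]
Step 4: ref 5 → FAULT, frames=[3,7,5,-]
Step 5: ref 3 → HIT, frames=[3,7,5,-]
Step 6: ref 3 → HIT, frames=[3,7,5,-]
Step 7: ref 5 → HIT, frames=[3,7,5,-]
Step 8: ref 6 → FAULT, frames=[3,7,5,6]
Step 9: ref 7 → HIT, frames=[3,7,5,6]
Step 10: ref 1 → FAULT (evict 3), frames=[1,7,5,6]
Step 11: ref 5 → HIT, frames=[1,7,5,6]
Step 12: ref 5 → HIT, frames=[1,7,5,6]
Step 13: ref 2 → FAULT (evict 7), frames=[1,2,5,6]
Total faults: 6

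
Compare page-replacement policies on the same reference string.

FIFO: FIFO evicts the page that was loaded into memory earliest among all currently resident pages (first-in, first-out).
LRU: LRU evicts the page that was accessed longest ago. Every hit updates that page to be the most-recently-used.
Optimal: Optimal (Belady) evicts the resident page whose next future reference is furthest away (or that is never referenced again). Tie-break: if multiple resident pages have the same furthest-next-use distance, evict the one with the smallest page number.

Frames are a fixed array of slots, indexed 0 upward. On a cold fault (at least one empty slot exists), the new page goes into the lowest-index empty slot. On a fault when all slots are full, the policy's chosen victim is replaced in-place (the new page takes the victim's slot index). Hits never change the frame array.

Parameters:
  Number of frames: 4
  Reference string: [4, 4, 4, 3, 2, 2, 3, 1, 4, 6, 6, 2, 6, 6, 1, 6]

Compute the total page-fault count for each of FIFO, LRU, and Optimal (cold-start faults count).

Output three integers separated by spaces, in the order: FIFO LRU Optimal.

--- FIFO ---
  step 0: ref 4 -> FAULT, frames=[4,-,-,-] (faults so far: 1)
  step 1: ref 4 -> HIT, frames=[4,-,-,-] (faults so far: 1)
  step 2: ref 4 -> HIT, frames=[4,-,-,-] (faults so far: 1)
  step 3: ref 3 -> FAULT, frames=[4,3,-,-] (faults so far: 2)
  step 4: ref 2 -> FAULT, frames=[4,3,2,-] (faults so far: 3)
  step 5: ref 2 -> HIT, frames=[4,3,2,-] (faults so far: 3)
  step 6: ref 3 -> HIT, frames=[4,3,2,-] (faults so far: 3)
  step 7: ref 1 -> FAULT, frames=[4,3,2,1] (faults so far: 4)
  step 8: ref 4 -> HIT, frames=[4,3,2,1] (faults so far: 4)
  step 9: ref 6 -> FAULT, evict 4, frames=[6,3,2,1] (faults so far: 5)
  step 10: ref 6 -> HIT, frames=[6,3,2,1] (faults so far: 5)
  step 11: ref 2 -> HIT, frames=[6,3,2,1] (faults so far: 5)
  step 12: ref 6 -> HIT, frames=[6,3,2,1] (faults so far: 5)
  step 13: ref 6 -> HIT, frames=[6,3,2,1] (faults so far: 5)
  step 14: ref 1 -> HIT, frames=[6,3,2,1] (faults so far: 5)
  step 15: ref 6 -> HIT, frames=[6,3,2,1] (faults so far: 5)
  FIFO total faults: 5
--- LRU ---
  step 0: ref 4 -> FAULT, frames=[4,-,-,-] (faults so far: 1)
  step 1: ref 4 -> HIT, frames=[4,-,-,-] (faults so far: 1)
  step 2: ref 4 -> HIT, frames=[4,-,-,-] (faults so far: 1)
  step 3: ref 3 -> FAULT, frames=[4,3,-,-] (faults so far: 2)
  step 4: ref 2 -> FAULT, frames=[4,3,2,-] (faults so far: 3)
  step 5: ref 2 -> HIT, frames=[4,3,2,-] (faults so far: 3)
  step 6: ref 3 -> HIT, frames=[4,3,2,-] (faults so far: 3)
  step 7: ref 1 -> FAULT, frames=[4,3,2,1] (faults so far: 4)
  step 8: ref 4 -> HIT, frames=[4,3,2,1] (faults so far: 4)
  step 9: ref 6 -> FAULT, evict 2, frames=[4,3,6,1] (faults so far: 5)
  step 10: ref 6 -> HIT, frames=[4,3,6,1] (faults so far: 5)
  step 11: ref 2 -> FAULT, evict 3, frames=[4,2,6,1] (faults so far: 6)
  step 12: ref 6 -> HIT, frames=[4,2,6,1] (faults so far: 6)
  step 13: ref 6 -> HIT, frames=[4,2,6,1] (faults so far: 6)
  step 14: ref 1 -> HIT, frames=[4,2,6,1] (faults so far: 6)
  step 15: ref 6 -> HIT, frames=[4,2,6,1] (faults so far: 6)
  LRU total faults: 6
--- Optimal ---
  step 0: ref 4 -> FAULT, frames=[4,-,-,-] (faults so far: 1)
  step 1: ref 4 -> HIT, frames=[4,-,-,-] (faults so far: 1)
  step 2: ref 4 -> HIT, frames=[4,-,-,-] (faults so far: 1)
  step 3: ref 3 -> FAULT, frames=[4,3,-,-] (faults so far: 2)
  step 4: ref 2 -> FAULT, frames=[4,3,2,-] (faults so far: 3)
  step 5: ref 2 -> HIT, frames=[4,3,2,-] (faults so far: 3)
  step 6: ref 3 -> HIT, frames=[4,3,2,-] (faults so far: 3)
  step 7: ref 1 -> FAULT, frames=[4,3,2,1] (faults so far: 4)
  step 8: ref 4 -> HIT, frames=[4,3,2,1] (faults so far: 4)
  step 9: ref 6 -> FAULT, evict 3, frames=[4,6,2,1] (faults so far: 5)
  step 10: ref 6 -> HIT, frames=[4,6,2,1] (faults so far: 5)
  step 11: ref 2 -> HIT, frames=[4,6,2,1] (faults so far: 5)
  step 12: ref 6 -> HIT, frames=[4,6,2,1] (faults so far: 5)
  step 13: ref 6 -> HIT, frames=[4,6,2,1] (faults so far: 5)
  step 14: ref 1 -> HIT, frames=[4,6,2,1] (faults so far: 5)
  step 15: ref 6 -> HIT, frames=[4,6,2,1] (faults so far: 5)
  Optimal total faults: 5

Answer: 5 6 5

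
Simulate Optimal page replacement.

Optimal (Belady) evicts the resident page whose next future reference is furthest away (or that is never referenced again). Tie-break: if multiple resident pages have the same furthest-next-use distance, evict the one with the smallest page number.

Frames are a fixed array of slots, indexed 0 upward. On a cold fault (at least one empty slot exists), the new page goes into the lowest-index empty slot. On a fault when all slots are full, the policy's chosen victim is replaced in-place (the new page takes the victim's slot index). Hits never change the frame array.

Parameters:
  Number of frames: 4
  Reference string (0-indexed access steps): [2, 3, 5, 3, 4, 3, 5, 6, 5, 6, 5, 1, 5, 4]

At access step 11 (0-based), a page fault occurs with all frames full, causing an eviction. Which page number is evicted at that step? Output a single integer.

Step 0: ref 2 -> FAULT, frames=[2,-,-,-]
Step 1: ref 3 -> FAULT, frames=[2,3,-,-]
Step 2: ref 5 -> FAULT, frames=[2,3,5,-]
Step 3: ref 3 -> HIT, frames=[2,3,5,-]
Step 4: ref 4 -> FAULT, frames=[2,3,5,4]
Step 5: ref 3 -> HIT, frames=[2,3,5,4]
Step 6: ref 5 -> HIT, frames=[2,3,5,4]
Step 7: ref 6 -> FAULT, evict 2, frames=[6,3,5,4]
Step 8: ref 5 -> HIT, frames=[6,3,5,4]
Step 9: ref 6 -> HIT, frames=[6,3,5,4]
Step 10: ref 5 -> HIT, frames=[6,3,5,4]
Step 11: ref 1 -> FAULT, evict 3, frames=[6,1,5,4]
At step 11: evicted page 3

Answer: 3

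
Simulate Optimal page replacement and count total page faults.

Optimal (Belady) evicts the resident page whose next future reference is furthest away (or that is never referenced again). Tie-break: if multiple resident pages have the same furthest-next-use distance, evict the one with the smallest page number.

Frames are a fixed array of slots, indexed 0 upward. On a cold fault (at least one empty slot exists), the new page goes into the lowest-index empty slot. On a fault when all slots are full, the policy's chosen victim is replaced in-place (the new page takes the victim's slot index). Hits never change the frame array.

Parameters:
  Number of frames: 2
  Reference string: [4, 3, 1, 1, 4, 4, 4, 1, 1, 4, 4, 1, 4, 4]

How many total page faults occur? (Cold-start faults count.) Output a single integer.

Answer: 3

Derivation:
Step 0: ref 4 → FAULT, frames=[4,-]
Step 1: ref 3 → FAULT, frames=[4,3]
Step 2: ref 1 → FAULT (evict 3), frames=[4,1]
Step 3: ref 1 → HIT, frames=[4,1]
Step 4: ref 4 → HIT, frames=[4,1]
Step 5: ref 4 → HIT, frames=[4,1]
Step 6: ref 4 → HIT, frames=[4,1]
Step 7: ref 1 → HIT, frames=[4,1]
Step 8: ref 1 → HIT, frames=[4,1]
Step 9: ref 4 → HIT, frames=[4,1]
Step 10: ref 4 → HIT, frames=[4,1]
Step 11: ref 1 → HIT, frames=[4,1]
Step 12: ref 4 → HIT, frames=[4,1]
Step 13: ref 4 → HIT, frames=[4,1]
Total faults: 3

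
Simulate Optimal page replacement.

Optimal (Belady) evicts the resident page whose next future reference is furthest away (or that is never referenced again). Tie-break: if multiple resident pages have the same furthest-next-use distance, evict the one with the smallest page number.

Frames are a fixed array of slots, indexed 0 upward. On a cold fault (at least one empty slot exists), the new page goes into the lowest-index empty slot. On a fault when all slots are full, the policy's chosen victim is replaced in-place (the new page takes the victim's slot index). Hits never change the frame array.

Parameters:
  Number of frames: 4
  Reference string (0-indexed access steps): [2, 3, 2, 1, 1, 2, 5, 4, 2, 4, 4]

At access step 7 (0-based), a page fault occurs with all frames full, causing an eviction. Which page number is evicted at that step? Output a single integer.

Answer: 1

Derivation:
Step 0: ref 2 -> FAULT, frames=[2,-,-,-]
Step 1: ref 3 -> FAULT, frames=[2,3,-,-]
Step 2: ref 2 -> HIT, frames=[2,3,-,-]
Step 3: ref 1 -> FAULT, frames=[2,3,1,-]
Step 4: ref 1 -> HIT, frames=[2,3,1,-]
Step 5: ref 2 -> HIT, frames=[2,3,1,-]
Step 6: ref 5 -> FAULT, frames=[2,3,1,5]
Step 7: ref 4 -> FAULT, evict 1, frames=[2,3,4,5]
At step 7: evicted page 1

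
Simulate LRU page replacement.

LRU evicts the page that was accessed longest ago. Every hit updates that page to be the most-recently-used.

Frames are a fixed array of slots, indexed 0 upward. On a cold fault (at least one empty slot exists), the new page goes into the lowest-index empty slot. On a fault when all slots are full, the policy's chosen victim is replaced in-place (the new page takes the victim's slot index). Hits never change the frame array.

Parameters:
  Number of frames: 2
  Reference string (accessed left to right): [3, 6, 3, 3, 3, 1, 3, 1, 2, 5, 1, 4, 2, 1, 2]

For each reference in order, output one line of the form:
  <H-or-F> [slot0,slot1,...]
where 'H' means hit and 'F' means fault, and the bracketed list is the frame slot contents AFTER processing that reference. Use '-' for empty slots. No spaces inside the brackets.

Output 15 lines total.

F [3,-]
F [3,6]
H [3,6]
H [3,6]
H [3,6]
F [3,1]
H [3,1]
H [3,1]
F [2,1]
F [2,5]
F [1,5]
F [1,4]
F [2,4]
F [2,1]
H [2,1]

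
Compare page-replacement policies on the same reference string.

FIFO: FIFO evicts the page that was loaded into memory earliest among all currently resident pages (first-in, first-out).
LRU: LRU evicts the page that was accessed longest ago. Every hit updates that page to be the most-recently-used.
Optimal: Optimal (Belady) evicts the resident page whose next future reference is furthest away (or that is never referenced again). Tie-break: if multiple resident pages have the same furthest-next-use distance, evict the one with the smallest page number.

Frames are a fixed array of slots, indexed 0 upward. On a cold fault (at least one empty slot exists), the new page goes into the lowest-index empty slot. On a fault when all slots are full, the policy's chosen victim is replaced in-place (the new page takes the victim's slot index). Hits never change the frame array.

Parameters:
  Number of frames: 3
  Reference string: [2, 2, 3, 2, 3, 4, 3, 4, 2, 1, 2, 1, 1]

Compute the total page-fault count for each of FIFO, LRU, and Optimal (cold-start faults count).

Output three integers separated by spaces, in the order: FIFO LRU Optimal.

--- FIFO ---
  step 0: ref 2 -> FAULT, frames=[2,-,-] (faults so far: 1)
  step 1: ref 2 -> HIT, frames=[2,-,-] (faults so far: 1)
  step 2: ref 3 -> FAULT, frames=[2,3,-] (faults so far: 2)
  step 3: ref 2 -> HIT, frames=[2,3,-] (faults so far: 2)
  step 4: ref 3 -> HIT, frames=[2,3,-] (faults so far: 2)
  step 5: ref 4 -> FAULT, frames=[2,3,4] (faults so far: 3)
  step 6: ref 3 -> HIT, frames=[2,3,4] (faults so far: 3)
  step 7: ref 4 -> HIT, frames=[2,3,4] (faults so far: 3)
  step 8: ref 2 -> HIT, frames=[2,3,4] (faults so far: 3)
  step 9: ref 1 -> FAULT, evict 2, frames=[1,3,4] (faults so far: 4)
  step 10: ref 2 -> FAULT, evict 3, frames=[1,2,4] (faults so far: 5)
  step 11: ref 1 -> HIT, frames=[1,2,4] (faults so far: 5)
  step 12: ref 1 -> HIT, frames=[1,2,4] (faults so far: 5)
  FIFO total faults: 5
--- LRU ---
  step 0: ref 2 -> FAULT, frames=[2,-,-] (faults so far: 1)
  step 1: ref 2 -> HIT, frames=[2,-,-] (faults so far: 1)
  step 2: ref 3 -> FAULT, frames=[2,3,-] (faults so far: 2)
  step 3: ref 2 -> HIT, frames=[2,3,-] (faults so far: 2)
  step 4: ref 3 -> HIT, frames=[2,3,-] (faults so far: 2)
  step 5: ref 4 -> FAULT, frames=[2,3,4] (faults so far: 3)
  step 6: ref 3 -> HIT, frames=[2,3,4] (faults so far: 3)
  step 7: ref 4 -> HIT, frames=[2,3,4] (faults so far: 3)
  step 8: ref 2 -> HIT, frames=[2,3,4] (faults so far: 3)
  step 9: ref 1 -> FAULT, evict 3, frames=[2,1,4] (faults so far: 4)
  step 10: ref 2 -> HIT, frames=[2,1,4] (faults so far: 4)
  step 11: ref 1 -> HIT, frames=[2,1,4] (faults so far: 4)
  step 12: ref 1 -> HIT, frames=[2,1,4] (faults so far: 4)
  LRU total faults: 4
--- Optimal ---
  step 0: ref 2 -> FAULT, frames=[2,-,-] (faults so far: 1)
  step 1: ref 2 -> HIT, frames=[2,-,-] (faults so far: 1)
  step 2: ref 3 -> FAULT, frames=[2,3,-] (faults so far: 2)
  step 3: ref 2 -> HIT, frames=[2,3,-] (faults so far: 2)
  step 4: ref 3 -> HIT, frames=[2,3,-] (faults so far: 2)
  step 5: ref 4 -> FAULT, frames=[2,3,4] (faults so far: 3)
  step 6: ref 3 -> HIT, frames=[2,3,4] (faults so far: 3)
  step 7: ref 4 -> HIT, frames=[2,3,4] (faults so far: 3)
  step 8: ref 2 -> HIT, frames=[2,3,4] (faults so far: 3)
  step 9: ref 1 -> FAULT, evict 3, frames=[2,1,4] (faults so far: 4)
  step 10: ref 2 -> HIT, frames=[2,1,4] (faults so far: 4)
  step 11: ref 1 -> HIT, frames=[2,1,4] (faults so far: 4)
  step 12: ref 1 -> HIT, frames=[2,1,4] (faults so far: 4)
  Optimal total faults: 4

Answer: 5 4 4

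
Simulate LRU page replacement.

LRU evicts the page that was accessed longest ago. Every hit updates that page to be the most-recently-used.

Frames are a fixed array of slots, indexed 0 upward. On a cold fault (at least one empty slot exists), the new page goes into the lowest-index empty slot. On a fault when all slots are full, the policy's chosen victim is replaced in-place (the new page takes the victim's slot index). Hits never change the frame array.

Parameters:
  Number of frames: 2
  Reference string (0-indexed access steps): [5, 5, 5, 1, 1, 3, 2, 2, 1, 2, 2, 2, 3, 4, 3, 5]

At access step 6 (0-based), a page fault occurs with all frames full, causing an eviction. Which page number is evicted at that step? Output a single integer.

Answer: 1

Derivation:
Step 0: ref 5 -> FAULT, frames=[5,-]
Step 1: ref 5 -> HIT, frames=[5,-]
Step 2: ref 5 -> HIT, frames=[5,-]
Step 3: ref 1 -> FAULT, frames=[5,1]
Step 4: ref 1 -> HIT, frames=[5,1]
Step 5: ref 3 -> FAULT, evict 5, frames=[3,1]
Step 6: ref 2 -> FAULT, evict 1, frames=[3,2]
At step 6: evicted page 1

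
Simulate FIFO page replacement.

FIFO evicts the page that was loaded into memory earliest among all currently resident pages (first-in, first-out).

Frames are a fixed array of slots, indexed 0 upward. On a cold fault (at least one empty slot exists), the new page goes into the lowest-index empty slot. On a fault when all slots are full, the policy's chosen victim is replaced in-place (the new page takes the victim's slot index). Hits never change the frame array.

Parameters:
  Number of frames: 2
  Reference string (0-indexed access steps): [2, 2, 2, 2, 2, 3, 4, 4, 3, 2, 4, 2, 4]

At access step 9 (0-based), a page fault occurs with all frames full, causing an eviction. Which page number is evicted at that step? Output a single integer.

Answer: 3

Derivation:
Step 0: ref 2 -> FAULT, frames=[2,-]
Step 1: ref 2 -> HIT, frames=[2,-]
Step 2: ref 2 -> HIT, frames=[2,-]
Step 3: ref 2 -> HIT, frames=[2,-]
Step 4: ref 2 -> HIT, frames=[2,-]
Step 5: ref 3 -> FAULT, frames=[2,3]
Step 6: ref 4 -> FAULT, evict 2, frames=[4,3]
Step 7: ref 4 -> HIT, frames=[4,3]
Step 8: ref 3 -> HIT, frames=[4,3]
Step 9: ref 2 -> FAULT, evict 3, frames=[4,2]
At step 9: evicted page 3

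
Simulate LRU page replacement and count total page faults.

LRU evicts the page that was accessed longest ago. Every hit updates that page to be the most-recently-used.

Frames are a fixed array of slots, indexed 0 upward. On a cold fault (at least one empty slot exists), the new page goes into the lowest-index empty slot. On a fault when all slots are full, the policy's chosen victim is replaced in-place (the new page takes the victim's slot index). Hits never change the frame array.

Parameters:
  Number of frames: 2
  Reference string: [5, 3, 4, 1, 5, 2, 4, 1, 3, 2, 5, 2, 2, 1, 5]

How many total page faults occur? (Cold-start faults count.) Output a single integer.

Answer: 13

Derivation:
Step 0: ref 5 → FAULT, frames=[5,-]
Step 1: ref 3 → FAULT, frames=[5,3]
Step 2: ref 4 → FAULT (evict 5), frames=[4,3]
Step 3: ref 1 → FAULT (evict 3), frames=[4,1]
Step 4: ref 5 → FAULT (evict 4), frames=[5,1]
Step 5: ref 2 → FAULT (evict 1), frames=[5,2]
Step 6: ref 4 → FAULT (evict 5), frames=[4,2]
Step 7: ref 1 → FAULT (evict 2), frames=[4,1]
Step 8: ref 3 → FAULT (evict 4), frames=[3,1]
Step 9: ref 2 → FAULT (evict 1), frames=[3,2]
Step 10: ref 5 → FAULT (evict 3), frames=[5,2]
Step 11: ref 2 → HIT, frames=[5,2]
Step 12: ref 2 → HIT, frames=[5,2]
Step 13: ref 1 → FAULT (evict 5), frames=[1,2]
Step 14: ref 5 → FAULT (evict 2), frames=[1,5]
Total faults: 13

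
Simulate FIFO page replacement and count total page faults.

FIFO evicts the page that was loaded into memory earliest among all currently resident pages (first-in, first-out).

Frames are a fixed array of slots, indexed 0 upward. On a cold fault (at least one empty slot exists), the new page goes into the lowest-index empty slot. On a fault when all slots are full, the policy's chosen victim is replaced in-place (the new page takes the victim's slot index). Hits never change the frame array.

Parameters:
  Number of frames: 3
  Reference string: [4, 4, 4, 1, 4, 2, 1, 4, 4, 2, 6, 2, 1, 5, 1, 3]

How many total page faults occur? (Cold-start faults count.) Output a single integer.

Step 0: ref 4 → FAULT, frames=[4,-,-]
Step 1: ref 4 → HIT, frames=[4,-,-]
Step 2: ref 4 → HIT, frames=[4,-,-]
Step 3: ref 1 → FAULT, frames=[4,1,-]
Step 4: ref 4 → HIT, frames=[4,1,-]
Step 5: ref 2 → FAULT, frames=[4,1,2]
Step 6: ref 1 → HIT, frames=[4,1,2]
Step 7: ref 4 → HIT, frames=[4,1,2]
Step 8: ref 4 → HIT, frames=[4,1,2]
Step 9: ref 2 → HIT, frames=[4,1,2]
Step 10: ref 6 → FAULT (evict 4), frames=[6,1,2]
Step 11: ref 2 → HIT, frames=[6,1,2]
Step 12: ref 1 → HIT, frames=[6,1,2]
Step 13: ref 5 → FAULT (evict 1), frames=[6,5,2]
Step 14: ref 1 → FAULT (evict 2), frames=[6,5,1]
Step 15: ref 3 → FAULT (evict 6), frames=[3,5,1]
Total faults: 7

Answer: 7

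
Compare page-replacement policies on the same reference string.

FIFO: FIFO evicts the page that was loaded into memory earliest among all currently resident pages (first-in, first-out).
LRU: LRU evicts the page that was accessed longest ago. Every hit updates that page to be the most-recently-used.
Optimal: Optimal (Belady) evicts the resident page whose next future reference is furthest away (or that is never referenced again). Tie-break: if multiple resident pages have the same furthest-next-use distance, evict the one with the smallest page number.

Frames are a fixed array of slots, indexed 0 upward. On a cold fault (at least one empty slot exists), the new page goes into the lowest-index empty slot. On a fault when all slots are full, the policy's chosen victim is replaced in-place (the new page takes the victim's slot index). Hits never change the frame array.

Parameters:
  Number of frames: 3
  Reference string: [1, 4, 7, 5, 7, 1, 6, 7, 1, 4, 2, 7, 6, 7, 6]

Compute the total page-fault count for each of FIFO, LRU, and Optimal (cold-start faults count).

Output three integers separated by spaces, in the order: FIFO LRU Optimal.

Answer: 11 10 7

Derivation:
--- FIFO ---
  step 0: ref 1 -> FAULT, frames=[1,-,-] (faults so far: 1)
  step 1: ref 4 -> FAULT, frames=[1,4,-] (faults so far: 2)
  step 2: ref 7 -> FAULT, frames=[1,4,7] (faults so far: 3)
  step 3: ref 5 -> FAULT, evict 1, frames=[5,4,7] (faults so far: 4)
  step 4: ref 7 -> HIT, frames=[5,4,7] (faults so far: 4)
  step 5: ref 1 -> FAULT, evict 4, frames=[5,1,7] (faults so far: 5)
  step 6: ref 6 -> FAULT, evict 7, frames=[5,1,6] (faults so far: 6)
  step 7: ref 7 -> FAULT, evict 5, frames=[7,1,6] (faults so far: 7)
  step 8: ref 1 -> HIT, frames=[7,1,6] (faults so far: 7)
  step 9: ref 4 -> FAULT, evict 1, frames=[7,4,6] (faults so far: 8)
  step 10: ref 2 -> FAULT, evict 6, frames=[7,4,2] (faults so far: 9)
  step 11: ref 7 -> HIT, frames=[7,4,2] (faults so far: 9)
  step 12: ref 6 -> FAULT, evict 7, frames=[6,4,2] (faults so far: 10)
  step 13: ref 7 -> FAULT, evict 4, frames=[6,7,2] (faults so far: 11)
  step 14: ref 6 -> HIT, frames=[6,7,2] (faults so far: 11)
  FIFO total faults: 11
--- LRU ---
  step 0: ref 1 -> FAULT, frames=[1,-,-] (faults so far: 1)
  step 1: ref 4 -> FAULT, frames=[1,4,-] (faults so far: 2)
  step 2: ref 7 -> FAULT, frames=[1,4,7] (faults so far: 3)
  step 3: ref 5 -> FAULT, evict 1, frames=[5,4,7] (faults so far: 4)
  step 4: ref 7 -> HIT, frames=[5,4,7] (faults so far: 4)
  step 5: ref 1 -> FAULT, evict 4, frames=[5,1,7] (faults so far: 5)
  step 6: ref 6 -> FAULT, evict 5, frames=[6,1,7] (faults so far: 6)
  step 7: ref 7 -> HIT, frames=[6,1,7] (faults so far: 6)
  step 8: ref 1 -> HIT, frames=[6,1,7] (faults so far: 6)
  step 9: ref 4 -> FAULT, evict 6, frames=[4,1,7] (faults so far: 7)
  step 10: ref 2 -> FAULT, evict 7, frames=[4,1,2] (faults so far: 8)
  step 11: ref 7 -> FAULT, evict 1, frames=[4,7,2] (faults so far: 9)
  step 12: ref 6 -> FAULT, evict 4, frames=[6,7,2] (faults so far: 10)
  step 13: ref 7 -> HIT, frames=[6,7,2] (faults so far: 10)
  step 14: ref 6 -> HIT, frames=[6,7,2] (faults so far: 10)
  LRU total faults: 10
--- Optimal ---
  step 0: ref 1 -> FAULT, frames=[1,-,-] (faults so far: 1)
  step 1: ref 4 -> FAULT, frames=[1,4,-] (faults so far: 2)
  step 2: ref 7 -> FAULT, frames=[1,4,7] (faults so far: 3)
  step 3: ref 5 -> FAULT, evict 4, frames=[1,5,7] (faults so far: 4)
  step 4: ref 7 -> HIT, frames=[1,5,7] (faults so far: 4)
  step 5: ref 1 -> HIT, frames=[1,5,7] (faults so far: 4)
  step 6: ref 6 -> FAULT, evict 5, frames=[1,6,7] (faults so far: 5)
  step 7: ref 7 -> HIT, frames=[1,6,7] (faults so far: 5)
  step 8: ref 1 -> HIT, frames=[1,6,7] (faults so far: 5)
  step 9: ref 4 -> FAULT, evict 1, frames=[4,6,7] (faults so far: 6)
  step 10: ref 2 -> FAULT, evict 4, frames=[2,6,7] (faults so far: 7)
  step 11: ref 7 -> HIT, frames=[2,6,7] (faults so far: 7)
  step 12: ref 6 -> HIT, frames=[2,6,7] (faults so far: 7)
  step 13: ref 7 -> HIT, frames=[2,6,7] (faults so far: 7)
  step 14: ref 6 -> HIT, frames=[2,6,7] (faults so far: 7)
  Optimal total faults: 7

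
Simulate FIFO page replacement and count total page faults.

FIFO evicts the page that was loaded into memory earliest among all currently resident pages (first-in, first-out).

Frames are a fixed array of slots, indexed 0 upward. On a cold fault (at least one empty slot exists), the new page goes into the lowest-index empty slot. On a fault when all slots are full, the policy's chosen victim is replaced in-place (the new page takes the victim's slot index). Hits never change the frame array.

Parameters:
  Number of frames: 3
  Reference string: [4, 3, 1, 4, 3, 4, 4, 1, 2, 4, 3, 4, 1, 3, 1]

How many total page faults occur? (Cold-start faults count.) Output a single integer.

Step 0: ref 4 → FAULT, frames=[4,-,-]
Step 1: ref 3 → FAULT, frames=[4,3,-]
Step 2: ref 1 → FAULT, frames=[4,3,1]
Step 3: ref 4 → HIT, frames=[4,3,1]
Step 4: ref 3 → HIT, frames=[4,3,1]
Step 5: ref 4 → HIT, frames=[4,3,1]
Step 6: ref 4 → HIT, frames=[4,3,1]
Step 7: ref 1 → HIT, frames=[4,3,1]
Step 8: ref 2 → FAULT (evict 4), frames=[2,3,1]
Step 9: ref 4 → FAULT (evict 3), frames=[2,4,1]
Step 10: ref 3 → FAULT (evict 1), frames=[2,4,3]
Step 11: ref 4 → HIT, frames=[2,4,3]
Step 12: ref 1 → FAULT (evict 2), frames=[1,4,3]
Step 13: ref 3 → HIT, frames=[1,4,3]
Step 14: ref 1 → HIT, frames=[1,4,3]
Total faults: 7

Answer: 7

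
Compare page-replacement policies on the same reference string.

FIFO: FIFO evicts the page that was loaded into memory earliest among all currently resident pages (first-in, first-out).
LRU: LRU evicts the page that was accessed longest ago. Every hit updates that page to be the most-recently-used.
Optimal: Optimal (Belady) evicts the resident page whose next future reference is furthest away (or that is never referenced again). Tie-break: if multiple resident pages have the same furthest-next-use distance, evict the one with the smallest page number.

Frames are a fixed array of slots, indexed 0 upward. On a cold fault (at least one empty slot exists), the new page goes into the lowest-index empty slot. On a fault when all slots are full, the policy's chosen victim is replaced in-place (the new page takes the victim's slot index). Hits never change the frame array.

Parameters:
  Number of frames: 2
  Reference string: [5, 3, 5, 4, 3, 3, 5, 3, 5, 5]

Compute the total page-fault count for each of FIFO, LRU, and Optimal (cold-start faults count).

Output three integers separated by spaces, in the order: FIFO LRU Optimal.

Answer: 5 5 4

Derivation:
--- FIFO ---
  step 0: ref 5 -> FAULT, frames=[5,-] (faults so far: 1)
  step 1: ref 3 -> FAULT, frames=[5,3] (faults so far: 2)
  step 2: ref 5 -> HIT, frames=[5,3] (faults so far: 2)
  step 3: ref 4 -> FAULT, evict 5, frames=[4,3] (faults so far: 3)
  step 4: ref 3 -> HIT, frames=[4,3] (faults so far: 3)
  step 5: ref 3 -> HIT, frames=[4,3] (faults so far: 3)
  step 6: ref 5 -> FAULT, evict 3, frames=[4,5] (faults so far: 4)
  step 7: ref 3 -> FAULT, evict 4, frames=[3,5] (faults so far: 5)
  step 8: ref 5 -> HIT, frames=[3,5] (faults so far: 5)
  step 9: ref 5 -> HIT, frames=[3,5] (faults so far: 5)
  FIFO total faults: 5
--- LRU ---
  step 0: ref 5 -> FAULT, frames=[5,-] (faults so far: 1)
  step 1: ref 3 -> FAULT, frames=[5,3] (faults so far: 2)
  step 2: ref 5 -> HIT, frames=[5,3] (faults so far: 2)
  step 3: ref 4 -> FAULT, evict 3, frames=[5,4] (faults so far: 3)
  step 4: ref 3 -> FAULT, evict 5, frames=[3,4] (faults so far: 4)
  step 5: ref 3 -> HIT, frames=[3,4] (faults so far: 4)
  step 6: ref 5 -> FAULT, evict 4, frames=[3,5] (faults so far: 5)
  step 7: ref 3 -> HIT, frames=[3,5] (faults so far: 5)
  step 8: ref 5 -> HIT, frames=[3,5] (faults so far: 5)
  step 9: ref 5 -> HIT, frames=[3,5] (faults so far: 5)
  LRU total faults: 5
--- Optimal ---
  step 0: ref 5 -> FAULT, frames=[5,-] (faults so far: 1)
  step 1: ref 3 -> FAULT, frames=[5,3] (faults so far: 2)
  step 2: ref 5 -> HIT, frames=[5,3] (faults so far: 2)
  step 3: ref 4 -> FAULT, evict 5, frames=[4,3] (faults so far: 3)
  step 4: ref 3 -> HIT, frames=[4,3] (faults so far: 3)
  step 5: ref 3 -> HIT, frames=[4,3] (faults so far: 3)
  step 6: ref 5 -> FAULT, evict 4, frames=[5,3] (faults so far: 4)
  step 7: ref 3 -> HIT, frames=[5,3] (faults so far: 4)
  step 8: ref 5 -> HIT, frames=[5,3] (faults so far: 4)
  step 9: ref 5 -> HIT, frames=[5,3] (faults so far: 4)
  Optimal total faults: 4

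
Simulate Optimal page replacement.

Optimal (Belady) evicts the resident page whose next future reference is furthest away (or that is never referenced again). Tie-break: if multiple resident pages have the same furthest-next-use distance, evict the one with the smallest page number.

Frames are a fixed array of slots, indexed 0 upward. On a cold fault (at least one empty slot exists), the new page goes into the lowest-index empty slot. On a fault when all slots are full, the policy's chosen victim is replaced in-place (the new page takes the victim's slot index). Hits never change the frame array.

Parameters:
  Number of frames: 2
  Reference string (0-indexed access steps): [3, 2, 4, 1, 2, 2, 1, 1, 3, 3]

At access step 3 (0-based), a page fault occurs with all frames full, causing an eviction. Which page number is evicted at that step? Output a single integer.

Step 0: ref 3 -> FAULT, frames=[3,-]
Step 1: ref 2 -> FAULT, frames=[3,2]
Step 2: ref 4 -> FAULT, evict 3, frames=[4,2]
Step 3: ref 1 -> FAULT, evict 4, frames=[1,2]
At step 3: evicted page 4

Answer: 4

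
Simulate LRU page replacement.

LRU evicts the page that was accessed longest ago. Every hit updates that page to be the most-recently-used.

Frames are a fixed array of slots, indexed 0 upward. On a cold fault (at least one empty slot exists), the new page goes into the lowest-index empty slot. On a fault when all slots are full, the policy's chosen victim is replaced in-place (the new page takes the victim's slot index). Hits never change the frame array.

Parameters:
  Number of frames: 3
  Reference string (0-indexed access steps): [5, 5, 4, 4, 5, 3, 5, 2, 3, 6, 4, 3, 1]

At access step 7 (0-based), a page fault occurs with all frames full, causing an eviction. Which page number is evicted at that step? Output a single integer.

Answer: 4

Derivation:
Step 0: ref 5 -> FAULT, frames=[5,-,-]
Step 1: ref 5 -> HIT, frames=[5,-,-]
Step 2: ref 4 -> FAULT, frames=[5,4,-]
Step 3: ref 4 -> HIT, frames=[5,4,-]
Step 4: ref 5 -> HIT, frames=[5,4,-]
Step 5: ref 3 -> FAULT, frames=[5,4,3]
Step 6: ref 5 -> HIT, frames=[5,4,3]
Step 7: ref 2 -> FAULT, evict 4, frames=[5,2,3]
At step 7: evicted page 4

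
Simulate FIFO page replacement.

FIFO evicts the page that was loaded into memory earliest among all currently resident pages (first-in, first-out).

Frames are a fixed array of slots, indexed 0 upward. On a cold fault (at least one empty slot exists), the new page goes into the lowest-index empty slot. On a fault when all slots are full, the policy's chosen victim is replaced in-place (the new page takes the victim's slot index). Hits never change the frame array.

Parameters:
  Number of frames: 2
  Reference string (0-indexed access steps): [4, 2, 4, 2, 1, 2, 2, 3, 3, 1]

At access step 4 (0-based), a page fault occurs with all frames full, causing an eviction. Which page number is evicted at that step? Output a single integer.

Answer: 4

Derivation:
Step 0: ref 4 -> FAULT, frames=[4,-]
Step 1: ref 2 -> FAULT, frames=[4,2]
Step 2: ref 4 -> HIT, frames=[4,2]
Step 3: ref 2 -> HIT, frames=[4,2]
Step 4: ref 1 -> FAULT, evict 4, frames=[1,2]
At step 4: evicted page 4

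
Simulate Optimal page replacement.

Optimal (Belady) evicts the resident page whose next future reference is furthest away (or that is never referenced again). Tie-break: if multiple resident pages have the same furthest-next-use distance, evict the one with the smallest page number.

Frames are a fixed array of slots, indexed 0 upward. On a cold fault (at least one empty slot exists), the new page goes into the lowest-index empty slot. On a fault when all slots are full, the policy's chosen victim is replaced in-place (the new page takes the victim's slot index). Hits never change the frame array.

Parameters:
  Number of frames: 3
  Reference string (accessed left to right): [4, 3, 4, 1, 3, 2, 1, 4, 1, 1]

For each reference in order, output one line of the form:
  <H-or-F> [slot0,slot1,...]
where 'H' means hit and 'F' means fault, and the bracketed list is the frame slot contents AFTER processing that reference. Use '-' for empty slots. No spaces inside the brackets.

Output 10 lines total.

F [4,-,-]
F [4,3,-]
H [4,3,-]
F [4,3,1]
H [4,3,1]
F [4,2,1]
H [4,2,1]
H [4,2,1]
H [4,2,1]
H [4,2,1]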